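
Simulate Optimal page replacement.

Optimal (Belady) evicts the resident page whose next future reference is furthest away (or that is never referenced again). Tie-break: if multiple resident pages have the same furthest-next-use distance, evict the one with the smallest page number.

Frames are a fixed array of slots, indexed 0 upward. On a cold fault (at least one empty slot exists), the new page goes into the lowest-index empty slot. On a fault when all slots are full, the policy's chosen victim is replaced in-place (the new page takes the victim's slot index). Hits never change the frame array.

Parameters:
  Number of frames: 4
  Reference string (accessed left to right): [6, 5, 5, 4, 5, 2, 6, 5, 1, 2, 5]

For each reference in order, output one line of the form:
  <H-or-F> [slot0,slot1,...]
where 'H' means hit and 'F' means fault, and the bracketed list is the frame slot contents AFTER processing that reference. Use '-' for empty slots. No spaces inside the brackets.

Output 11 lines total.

F [6,-,-,-]
F [6,5,-,-]
H [6,5,-,-]
F [6,5,4,-]
H [6,5,4,-]
F [6,5,4,2]
H [6,5,4,2]
H [6,5,4,2]
F [6,5,1,2]
H [6,5,1,2]
H [6,5,1,2]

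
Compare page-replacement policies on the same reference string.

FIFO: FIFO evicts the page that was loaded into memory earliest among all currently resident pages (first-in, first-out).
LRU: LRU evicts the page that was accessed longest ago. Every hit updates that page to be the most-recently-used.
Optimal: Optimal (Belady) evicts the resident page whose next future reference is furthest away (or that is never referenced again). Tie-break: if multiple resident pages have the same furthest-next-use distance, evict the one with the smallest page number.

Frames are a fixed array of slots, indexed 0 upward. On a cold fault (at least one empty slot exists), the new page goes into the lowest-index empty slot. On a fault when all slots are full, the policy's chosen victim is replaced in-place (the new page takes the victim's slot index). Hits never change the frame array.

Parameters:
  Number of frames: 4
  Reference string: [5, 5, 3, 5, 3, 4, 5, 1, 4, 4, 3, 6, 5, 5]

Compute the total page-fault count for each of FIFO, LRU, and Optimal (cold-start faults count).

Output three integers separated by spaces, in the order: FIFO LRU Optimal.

Answer: 6 6 5

Derivation:
--- FIFO ---
  step 0: ref 5 -> FAULT, frames=[5,-,-,-] (faults so far: 1)
  step 1: ref 5 -> HIT, frames=[5,-,-,-] (faults so far: 1)
  step 2: ref 3 -> FAULT, frames=[5,3,-,-] (faults so far: 2)
  step 3: ref 5 -> HIT, frames=[5,3,-,-] (faults so far: 2)
  step 4: ref 3 -> HIT, frames=[5,3,-,-] (faults so far: 2)
  step 5: ref 4 -> FAULT, frames=[5,3,4,-] (faults so far: 3)
  step 6: ref 5 -> HIT, frames=[5,3,4,-] (faults so far: 3)
  step 7: ref 1 -> FAULT, frames=[5,3,4,1] (faults so far: 4)
  step 8: ref 4 -> HIT, frames=[5,3,4,1] (faults so far: 4)
  step 9: ref 4 -> HIT, frames=[5,3,4,1] (faults so far: 4)
  step 10: ref 3 -> HIT, frames=[5,3,4,1] (faults so far: 4)
  step 11: ref 6 -> FAULT, evict 5, frames=[6,3,4,1] (faults so far: 5)
  step 12: ref 5 -> FAULT, evict 3, frames=[6,5,4,1] (faults so far: 6)
  step 13: ref 5 -> HIT, frames=[6,5,4,1] (faults so far: 6)
  FIFO total faults: 6
--- LRU ---
  step 0: ref 5 -> FAULT, frames=[5,-,-,-] (faults so far: 1)
  step 1: ref 5 -> HIT, frames=[5,-,-,-] (faults so far: 1)
  step 2: ref 3 -> FAULT, frames=[5,3,-,-] (faults so far: 2)
  step 3: ref 5 -> HIT, frames=[5,3,-,-] (faults so far: 2)
  step 4: ref 3 -> HIT, frames=[5,3,-,-] (faults so far: 2)
  step 5: ref 4 -> FAULT, frames=[5,3,4,-] (faults so far: 3)
  step 6: ref 5 -> HIT, frames=[5,3,4,-] (faults so far: 3)
  step 7: ref 1 -> FAULT, frames=[5,3,4,1] (faults so far: 4)
  step 8: ref 4 -> HIT, frames=[5,3,4,1] (faults so far: 4)
  step 9: ref 4 -> HIT, frames=[5,3,4,1] (faults so far: 4)
  step 10: ref 3 -> HIT, frames=[5,3,4,1] (faults so far: 4)
  step 11: ref 6 -> FAULT, evict 5, frames=[6,3,4,1] (faults so far: 5)
  step 12: ref 5 -> FAULT, evict 1, frames=[6,3,4,5] (faults so far: 6)
  step 13: ref 5 -> HIT, frames=[6,3,4,5] (faults so far: 6)
  LRU total faults: 6
--- Optimal ---
  step 0: ref 5 -> FAULT, frames=[5,-,-,-] (faults so far: 1)
  step 1: ref 5 -> HIT, frames=[5,-,-,-] (faults so far: 1)
  step 2: ref 3 -> FAULT, frames=[5,3,-,-] (faults so far: 2)
  step 3: ref 5 -> HIT, frames=[5,3,-,-] (faults so far: 2)
  step 4: ref 3 -> HIT, frames=[5,3,-,-] (faults so far: 2)
  step 5: ref 4 -> FAULT, frames=[5,3,4,-] (faults so far: 3)
  step 6: ref 5 -> HIT, frames=[5,3,4,-] (faults so far: 3)
  step 7: ref 1 -> FAULT, frames=[5,3,4,1] (faults so far: 4)
  step 8: ref 4 -> HIT, frames=[5,3,4,1] (faults so far: 4)
  step 9: ref 4 -> HIT, frames=[5,3,4,1] (faults so far: 4)
  step 10: ref 3 -> HIT, frames=[5,3,4,1] (faults so far: 4)
  step 11: ref 6 -> FAULT, evict 1, frames=[5,3,4,6] (faults so far: 5)
  step 12: ref 5 -> HIT, frames=[5,3,4,6] (faults so far: 5)
  step 13: ref 5 -> HIT, frames=[5,3,4,6] (faults so far: 5)
  Optimal total faults: 5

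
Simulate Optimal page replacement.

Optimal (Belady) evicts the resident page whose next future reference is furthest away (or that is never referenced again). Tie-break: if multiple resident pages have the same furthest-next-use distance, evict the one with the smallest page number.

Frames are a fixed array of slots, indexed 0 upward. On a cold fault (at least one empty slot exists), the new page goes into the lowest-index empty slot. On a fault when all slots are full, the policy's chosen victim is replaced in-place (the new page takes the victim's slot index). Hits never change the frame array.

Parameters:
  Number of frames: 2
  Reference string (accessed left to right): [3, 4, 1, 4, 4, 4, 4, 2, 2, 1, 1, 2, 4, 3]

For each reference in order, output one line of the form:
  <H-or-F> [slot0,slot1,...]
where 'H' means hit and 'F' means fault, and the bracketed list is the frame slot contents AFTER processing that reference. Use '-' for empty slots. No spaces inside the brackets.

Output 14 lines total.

F [3,-]
F [3,4]
F [1,4]
H [1,4]
H [1,4]
H [1,4]
H [1,4]
F [1,2]
H [1,2]
H [1,2]
H [1,2]
H [1,2]
F [4,2]
F [4,3]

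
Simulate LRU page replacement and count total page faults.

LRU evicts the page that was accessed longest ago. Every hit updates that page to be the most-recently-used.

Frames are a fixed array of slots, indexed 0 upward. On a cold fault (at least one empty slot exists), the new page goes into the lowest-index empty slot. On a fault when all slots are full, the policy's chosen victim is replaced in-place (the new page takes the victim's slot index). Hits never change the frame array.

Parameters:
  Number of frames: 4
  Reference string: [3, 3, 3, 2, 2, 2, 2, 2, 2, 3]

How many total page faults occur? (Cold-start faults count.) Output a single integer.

Step 0: ref 3 → FAULT, frames=[3,-,-,-]
Step 1: ref 3 → HIT, frames=[3,-,-,-]
Step 2: ref 3 → HIT, frames=[3,-,-,-]
Step 3: ref 2 → FAULT, frames=[3,2,-,-]
Step 4: ref 2 → HIT, frames=[3,2,-,-]
Step 5: ref 2 → HIT, frames=[3,2,-,-]
Step 6: ref 2 → HIT, frames=[3,2,-,-]
Step 7: ref 2 → HIT, frames=[3,2,-,-]
Step 8: ref 2 → HIT, frames=[3,2,-,-]
Step 9: ref 3 → HIT, frames=[3,2,-,-]
Total faults: 2

Answer: 2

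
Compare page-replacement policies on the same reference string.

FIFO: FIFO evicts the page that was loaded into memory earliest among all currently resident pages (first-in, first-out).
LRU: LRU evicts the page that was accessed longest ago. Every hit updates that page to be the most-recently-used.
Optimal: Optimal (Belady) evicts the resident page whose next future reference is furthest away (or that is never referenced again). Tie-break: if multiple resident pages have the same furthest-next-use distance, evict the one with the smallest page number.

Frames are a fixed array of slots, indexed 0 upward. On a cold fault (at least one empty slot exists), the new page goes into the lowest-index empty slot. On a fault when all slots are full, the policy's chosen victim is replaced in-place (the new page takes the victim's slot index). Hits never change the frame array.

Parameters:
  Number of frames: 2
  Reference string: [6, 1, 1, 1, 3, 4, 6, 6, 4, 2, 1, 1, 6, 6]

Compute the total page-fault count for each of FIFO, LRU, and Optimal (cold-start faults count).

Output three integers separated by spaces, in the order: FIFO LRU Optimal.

--- FIFO ---
  step 0: ref 6 -> FAULT, frames=[6,-] (faults so far: 1)
  step 1: ref 1 -> FAULT, frames=[6,1] (faults so far: 2)
  step 2: ref 1 -> HIT, frames=[6,1] (faults so far: 2)
  step 3: ref 1 -> HIT, frames=[6,1] (faults so far: 2)
  step 4: ref 3 -> FAULT, evict 6, frames=[3,1] (faults so far: 3)
  step 5: ref 4 -> FAULT, evict 1, frames=[3,4] (faults so far: 4)
  step 6: ref 6 -> FAULT, evict 3, frames=[6,4] (faults so far: 5)
  step 7: ref 6 -> HIT, frames=[6,4] (faults so far: 5)
  step 8: ref 4 -> HIT, frames=[6,4] (faults so far: 5)
  step 9: ref 2 -> FAULT, evict 4, frames=[6,2] (faults so far: 6)
  step 10: ref 1 -> FAULT, evict 6, frames=[1,2] (faults so far: 7)
  step 11: ref 1 -> HIT, frames=[1,2] (faults so far: 7)
  step 12: ref 6 -> FAULT, evict 2, frames=[1,6] (faults so far: 8)
  step 13: ref 6 -> HIT, frames=[1,6] (faults so far: 8)
  FIFO total faults: 8
--- LRU ---
  step 0: ref 6 -> FAULT, frames=[6,-] (faults so far: 1)
  step 1: ref 1 -> FAULT, frames=[6,1] (faults so far: 2)
  step 2: ref 1 -> HIT, frames=[6,1] (faults so far: 2)
  step 3: ref 1 -> HIT, frames=[6,1] (faults so far: 2)
  step 4: ref 3 -> FAULT, evict 6, frames=[3,1] (faults so far: 3)
  step 5: ref 4 -> FAULT, evict 1, frames=[3,4] (faults so far: 4)
  step 6: ref 6 -> FAULT, evict 3, frames=[6,4] (faults so far: 5)
  step 7: ref 6 -> HIT, frames=[6,4] (faults so far: 5)
  step 8: ref 4 -> HIT, frames=[6,4] (faults so far: 5)
  step 9: ref 2 -> FAULT, evict 6, frames=[2,4] (faults so far: 6)
  step 10: ref 1 -> FAULT, evict 4, frames=[2,1] (faults so far: 7)
  step 11: ref 1 -> HIT, frames=[2,1] (faults so far: 7)
  step 12: ref 6 -> FAULT, evict 2, frames=[6,1] (faults so far: 8)
  step 13: ref 6 -> HIT, frames=[6,1] (faults so far: 8)
  LRU total faults: 8
--- Optimal ---
  step 0: ref 6 -> FAULT, frames=[6,-] (faults so far: 1)
  step 1: ref 1 -> FAULT, frames=[6,1] (faults so far: 2)
  step 2: ref 1 -> HIT, frames=[6,1] (faults so far: 2)
  step 3: ref 1 -> HIT, frames=[6,1] (faults so far: 2)
  step 4: ref 3 -> FAULT, evict 1, frames=[6,3] (faults so far: 3)
  step 5: ref 4 -> FAULT, evict 3, frames=[6,4] (faults so far: 4)
  step 6: ref 6 -> HIT, frames=[6,4] (faults so far: 4)
  step 7: ref 6 -> HIT, frames=[6,4] (faults so far: 4)
  step 8: ref 4 -> HIT, frames=[6,4] (faults so far: 4)
  step 9: ref 2 -> FAULT, evict 4, frames=[6,2] (faults so far: 5)
  step 10: ref 1 -> FAULT, evict 2, frames=[6,1] (faults so far: 6)
  step 11: ref 1 -> HIT, frames=[6,1] (faults so far: 6)
  step 12: ref 6 -> HIT, frames=[6,1] (faults so far: 6)
  step 13: ref 6 -> HIT, frames=[6,1] (faults so far: 6)
  Optimal total faults: 6

Answer: 8 8 6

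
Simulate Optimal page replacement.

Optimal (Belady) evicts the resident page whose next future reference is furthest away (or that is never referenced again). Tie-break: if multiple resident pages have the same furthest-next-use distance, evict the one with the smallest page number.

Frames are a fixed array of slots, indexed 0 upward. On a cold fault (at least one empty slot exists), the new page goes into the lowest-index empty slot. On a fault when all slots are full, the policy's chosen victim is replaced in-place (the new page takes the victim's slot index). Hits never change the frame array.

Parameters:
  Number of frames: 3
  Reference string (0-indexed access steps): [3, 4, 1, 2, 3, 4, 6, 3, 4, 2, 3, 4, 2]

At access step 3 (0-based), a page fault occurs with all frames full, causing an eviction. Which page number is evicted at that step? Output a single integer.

Step 0: ref 3 -> FAULT, frames=[3,-,-]
Step 1: ref 4 -> FAULT, frames=[3,4,-]
Step 2: ref 1 -> FAULT, frames=[3,4,1]
Step 3: ref 2 -> FAULT, evict 1, frames=[3,4,2]
At step 3: evicted page 1

Answer: 1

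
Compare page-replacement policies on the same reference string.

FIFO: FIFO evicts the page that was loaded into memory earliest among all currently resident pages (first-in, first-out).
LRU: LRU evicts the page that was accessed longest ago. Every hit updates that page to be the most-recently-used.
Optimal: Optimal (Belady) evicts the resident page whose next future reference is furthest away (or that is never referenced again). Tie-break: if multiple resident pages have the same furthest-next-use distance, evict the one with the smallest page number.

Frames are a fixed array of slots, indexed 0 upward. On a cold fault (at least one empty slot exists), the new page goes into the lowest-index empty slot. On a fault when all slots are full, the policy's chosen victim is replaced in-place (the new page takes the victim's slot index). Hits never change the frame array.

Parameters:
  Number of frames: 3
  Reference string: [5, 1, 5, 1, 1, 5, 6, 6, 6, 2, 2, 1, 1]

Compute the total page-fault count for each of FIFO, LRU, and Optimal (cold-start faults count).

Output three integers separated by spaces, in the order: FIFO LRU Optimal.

Answer: 4 5 4

Derivation:
--- FIFO ---
  step 0: ref 5 -> FAULT, frames=[5,-,-] (faults so far: 1)
  step 1: ref 1 -> FAULT, frames=[5,1,-] (faults so far: 2)
  step 2: ref 5 -> HIT, frames=[5,1,-] (faults so far: 2)
  step 3: ref 1 -> HIT, frames=[5,1,-] (faults so far: 2)
  step 4: ref 1 -> HIT, frames=[5,1,-] (faults so far: 2)
  step 5: ref 5 -> HIT, frames=[5,1,-] (faults so far: 2)
  step 6: ref 6 -> FAULT, frames=[5,1,6] (faults so far: 3)
  step 7: ref 6 -> HIT, frames=[5,1,6] (faults so far: 3)
  step 8: ref 6 -> HIT, frames=[5,1,6] (faults so far: 3)
  step 9: ref 2 -> FAULT, evict 5, frames=[2,1,6] (faults so far: 4)
  step 10: ref 2 -> HIT, frames=[2,1,6] (faults so far: 4)
  step 11: ref 1 -> HIT, frames=[2,1,6] (faults so far: 4)
  step 12: ref 1 -> HIT, frames=[2,1,6] (faults so far: 4)
  FIFO total faults: 4
--- LRU ---
  step 0: ref 5 -> FAULT, frames=[5,-,-] (faults so far: 1)
  step 1: ref 1 -> FAULT, frames=[5,1,-] (faults so far: 2)
  step 2: ref 5 -> HIT, frames=[5,1,-] (faults so far: 2)
  step 3: ref 1 -> HIT, frames=[5,1,-] (faults so far: 2)
  step 4: ref 1 -> HIT, frames=[5,1,-] (faults so far: 2)
  step 5: ref 5 -> HIT, frames=[5,1,-] (faults so far: 2)
  step 6: ref 6 -> FAULT, frames=[5,1,6] (faults so far: 3)
  step 7: ref 6 -> HIT, frames=[5,1,6] (faults so far: 3)
  step 8: ref 6 -> HIT, frames=[5,1,6] (faults so far: 3)
  step 9: ref 2 -> FAULT, evict 1, frames=[5,2,6] (faults so far: 4)
  step 10: ref 2 -> HIT, frames=[5,2,6] (faults so far: 4)
  step 11: ref 1 -> FAULT, evict 5, frames=[1,2,6] (faults so far: 5)
  step 12: ref 1 -> HIT, frames=[1,2,6] (faults so far: 5)
  LRU total faults: 5
--- Optimal ---
  step 0: ref 5 -> FAULT, frames=[5,-,-] (faults so far: 1)
  step 1: ref 1 -> FAULT, frames=[5,1,-] (faults so far: 2)
  step 2: ref 5 -> HIT, frames=[5,1,-] (faults so far: 2)
  step 3: ref 1 -> HIT, frames=[5,1,-] (faults so far: 2)
  step 4: ref 1 -> HIT, frames=[5,1,-] (faults so far: 2)
  step 5: ref 5 -> HIT, frames=[5,1,-] (faults so far: 2)
  step 6: ref 6 -> FAULT, frames=[5,1,6] (faults so far: 3)
  step 7: ref 6 -> HIT, frames=[5,1,6] (faults so far: 3)
  step 8: ref 6 -> HIT, frames=[5,1,6] (faults so far: 3)
  step 9: ref 2 -> FAULT, evict 5, frames=[2,1,6] (faults so far: 4)
  step 10: ref 2 -> HIT, frames=[2,1,6] (faults so far: 4)
  step 11: ref 1 -> HIT, frames=[2,1,6] (faults so far: 4)
  step 12: ref 1 -> HIT, frames=[2,1,6] (faults so far: 4)
  Optimal total faults: 4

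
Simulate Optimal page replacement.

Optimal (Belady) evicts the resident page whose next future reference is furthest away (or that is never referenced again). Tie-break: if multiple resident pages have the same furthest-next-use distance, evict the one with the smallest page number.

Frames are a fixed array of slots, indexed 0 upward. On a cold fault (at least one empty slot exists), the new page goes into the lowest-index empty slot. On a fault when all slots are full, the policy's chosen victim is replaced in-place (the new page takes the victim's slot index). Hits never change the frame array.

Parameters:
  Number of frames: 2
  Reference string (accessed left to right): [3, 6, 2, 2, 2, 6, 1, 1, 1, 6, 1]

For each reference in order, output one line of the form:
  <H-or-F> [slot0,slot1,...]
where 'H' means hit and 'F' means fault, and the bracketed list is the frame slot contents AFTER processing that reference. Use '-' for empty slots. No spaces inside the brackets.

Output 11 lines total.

F [3,-]
F [3,6]
F [2,6]
H [2,6]
H [2,6]
H [2,6]
F [1,6]
H [1,6]
H [1,6]
H [1,6]
H [1,6]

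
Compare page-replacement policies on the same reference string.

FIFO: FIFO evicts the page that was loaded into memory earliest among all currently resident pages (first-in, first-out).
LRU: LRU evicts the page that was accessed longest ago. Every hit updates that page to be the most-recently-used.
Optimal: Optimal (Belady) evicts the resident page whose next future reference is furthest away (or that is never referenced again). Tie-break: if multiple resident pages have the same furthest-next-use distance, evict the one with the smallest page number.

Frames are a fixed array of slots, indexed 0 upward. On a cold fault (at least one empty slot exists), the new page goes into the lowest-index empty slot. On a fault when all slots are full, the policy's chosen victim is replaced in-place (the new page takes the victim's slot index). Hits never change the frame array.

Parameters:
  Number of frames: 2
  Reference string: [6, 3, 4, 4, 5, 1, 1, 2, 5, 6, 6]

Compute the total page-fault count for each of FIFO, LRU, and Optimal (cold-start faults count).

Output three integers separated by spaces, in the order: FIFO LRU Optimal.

--- FIFO ---
  step 0: ref 6 -> FAULT, frames=[6,-] (faults so far: 1)
  step 1: ref 3 -> FAULT, frames=[6,3] (faults so far: 2)
  step 2: ref 4 -> FAULT, evict 6, frames=[4,3] (faults so far: 3)
  step 3: ref 4 -> HIT, frames=[4,3] (faults so far: 3)
  step 4: ref 5 -> FAULT, evict 3, frames=[4,5] (faults so far: 4)
  step 5: ref 1 -> FAULT, evict 4, frames=[1,5] (faults so far: 5)
  step 6: ref 1 -> HIT, frames=[1,5] (faults so far: 5)
  step 7: ref 2 -> FAULT, evict 5, frames=[1,2] (faults so far: 6)
  step 8: ref 5 -> FAULT, evict 1, frames=[5,2] (faults so far: 7)
  step 9: ref 6 -> FAULT, evict 2, frames=[5,6] (faults so far: 8)
  step 10: ref 6 -> HIT, frames=[5,6] (faults so far: 8)
  FIFO total faults: 8
--- LRU ---
  step 0: ref 6 -> FAULT, frames=[6,-] (faults so far: 1)
  step 1: ref 3 -> FAULT, frames=[6,3] (faults so far: 2)
  step 2: ref 4 -> FAULT, evict 6, frames=[4,3] (faults so far: 3)
  step 3: ref 4 -> HIT, frames=[4,3] (faults so far: 3)
  step 4: ref 5 -> FAULT, evict 3, frames=[4,5] (faults so far: 4)
  step 5: ref 1 -> FAULT, evict 4, frames=[1,5] (faults so far: 5)
  step 6: ref 1 -> HIT, frames=[1,5] (faults so far: 5)
  step 7: ref 2 -> FAULT, evict 5, frames=[1,2] (faults so far: 6)
  step 8: ref 5 -> FAULT, evict 1, frames=[5,2] (faults so far: 7)
  step 9: ref 6 -> FAULT, evict 2, frames=[5,6] (faults so far: 8)
  step 10: ref 6 -> HIT, frames=[5,6] (faults so far: 8)
  LRU total faults: 8
--- Optimal ---
  step 0: ref 6 -> FAULT, frames=[6,-] (faults so far: 1)
  step 1: ref 3 -> FAULT, frames=[6,3] (faults so far: 2)
  step 2: ref 4 -> FAULT, evict 3, frames=[6,4] (faults so far: 3)
  step 3: ref 4 -> HIT, frames=[6,4] (faults so far: 3)
  step 4: ref 5 -> FAULT, evict 4, frames=[6,5] (faults so far: 4)
  step 5: ref 1 -> FAULT, evict 6, frames=[1,5] (faults so far: 5)
  step 6: ref 1 -> HIT, frames=[1,5] (faults so far: 5)
  step 7: ref 2 -> FAULT, evict 1, frames=[2,5] (faults so far: 6)
  step 8: ref 5 -> HIT, frames=[2,5] (faults so far: 6)
  step 9: ref 6 -> FAULT, evict 2, frames=[6,5] (faults so far: 7)
  step 10: ref 6 -> HIT, frames=[6,5] (faults so far: 7)
  Optimal total faults: 7

Answer: 8 8 7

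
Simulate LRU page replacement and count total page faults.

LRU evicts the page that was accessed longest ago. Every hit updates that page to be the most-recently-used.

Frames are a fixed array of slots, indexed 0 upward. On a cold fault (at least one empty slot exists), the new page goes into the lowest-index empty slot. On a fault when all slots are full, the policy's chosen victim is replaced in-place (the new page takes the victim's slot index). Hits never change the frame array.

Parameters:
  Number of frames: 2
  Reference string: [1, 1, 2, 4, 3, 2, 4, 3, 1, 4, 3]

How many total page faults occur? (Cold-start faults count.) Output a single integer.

Answer: 10

Derivation:
Step 0: ref 1 → FAULT, frames=[1,-]
Step 1: ref 1 → HIT, frames=[1,-]
Step 2: ref 2 → FAULT, frames=[1,2]
Step 3: ref 4 → FAULT (evict 1), frames=[4,2]
Step 4: ref 3 → FAULT (evict 2), frames=[4,3]
Step 5: ref 2 → FAULT (evict 4), frames=[2,3]
Step 6: ref 4 → FAULT (evict 3), frames=[2,4]
Step 7: ref 3 → FAULT (evict 2), frames=[3,4]
Step 8: ref 1 → FAULT (evict 4), frames=[3,1]
Step 9: ref 4 → FAULT (evict 3), frames=[4,1]
Step 10: ref 3 → FAULT (evict 1), frames=[4,3]
Total faults: 10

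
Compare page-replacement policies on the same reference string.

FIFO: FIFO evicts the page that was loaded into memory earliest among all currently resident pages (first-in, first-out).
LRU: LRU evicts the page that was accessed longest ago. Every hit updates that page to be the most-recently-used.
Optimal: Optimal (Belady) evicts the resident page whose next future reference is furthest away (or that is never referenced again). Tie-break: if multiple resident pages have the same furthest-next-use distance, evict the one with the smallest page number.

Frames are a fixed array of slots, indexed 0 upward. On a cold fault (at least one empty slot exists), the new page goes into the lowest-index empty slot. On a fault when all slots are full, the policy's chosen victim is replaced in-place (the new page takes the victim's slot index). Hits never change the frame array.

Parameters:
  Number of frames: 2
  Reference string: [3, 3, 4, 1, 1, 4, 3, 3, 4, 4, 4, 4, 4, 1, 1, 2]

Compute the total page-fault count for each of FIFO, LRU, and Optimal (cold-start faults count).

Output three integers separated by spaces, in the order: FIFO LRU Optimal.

Answer: 7 6 6

Derivation:
--- FIFO ---
  step 0: ref 3 -> FAULT, frames=[3,-] (faults so far: 1)
  step 1: ref 3 -> HIT, frames=[3,-] (faults so far: 1)
  step 2: ref 4 -> FAULT, frames=[3,4] (faults so far: 2)
  step 3: ref 1 -> FAULT, evict 3, frames=[1,4] (faults so far: 3)
  step 4: ref 1 -> HIT, frames=[1,4] (faults so far: 3)
  step 5: ref 4 -> HIT, frames=[1,4] (faults so far: 3)
  step 6: ref 3 -> FAULT, evict 4, frames=[1,3] (faults so far: 4)
  step 7: ref 3 -> HIT, frames=[1,3] (faults so far: 4)
  step 8: ref 4 -> FAULT, evict 1, frames=[4,3] (faults so far: 5)
  step 9: ref 4 -> HIT, frames=[4,3] (faults so far: 5)
  step 10: ref 4 -> HIT, frames=[4,3] (faults so far: 5)
  step 11: ref 4 -> HIT, frames=[4,3] (faults so far: 5)
  step 12: ref 4 -> HIT, frames=[4,3] (faults so far: 5)
  step 13: ref 1 -> FAULT, evict 3, frames=[4,1] (faults so far: 6)
  step 14: ref 1 -> HIT, frames=[4,1] (faults so far: 6)
  step 15: ref 2 -> FAULT, evict 4, frames=[2,1] (faults so far: 7)
  FIFO total faults: 7
--- LRU ---
  step 0: ref 3 -> FAULT, frames=[3,-] (faults so far: 1)
  step 1: ref 3 -> HIT, frames=[3,-] (faults so far: 1)
  step 2: ref 4 -> FAULT, frames=[3,4] (faults so far: 2)
  step 3: ref 1 -> FAULT, evict 3, frames=[1,4] (faults so far: 3)
  step 4: ref 1 -> HIT, frames=[1,4] (faults so far: 3)
  step 5: ref 4 -> HIT, frames=[1,4] (faults so far: 3)
  step 6: ref 3 -> FAULT, evict 1, frames=[3,4] (faults so far: 4)
  step 7: ref 3 -> HIT, frames=[3,4] (faults so far: 4)
  step 8: ref 4 -> HIT, frames=[3,4] (faults so far: 4)
  step 9: ref 4 -> HIT, frames=[3,4] (faults so far: 4)
  step 10: ref 4 -> HIT, frames=[3,4] (faults so far: 4)
  step 11: ref 4 -> HIT, frames=[3,4] (faults so far: 4)
  step 12: ref 4 -> HIT, frames=[3,4] (faults so far: 4)
  step 13: ref 1 -> FAULT, evict 3, frames=[1,4] (faults so far: 5)
  step 14: ref 1 -> HIT, frames=[1,4] (faults so far: 5)
  step 15: ref 2 -> FAULT, evict 4, frames=[1,2] (faults so far: 6)
  LRU total faults: 6
--- Optimal ---
  step 0: ref 3 -> FAULT, frames=[3,-] (faults so far: 1)
  step 1: ref 3 -> HIT, frames=[3,-] (faults so far: 1)
  step 2: ref 4 -> FAULT, frames=[3,4] (faults so far: 2)
  step 3: ref 1 -> FAULT, evict 3, frames=[1,4] (faults so far: 3)
  step 4: ref 1 -> HIT, frames=[1,4] (faults so far: 3)
  step 5: ref 4 -> HIT, frames=[1,4] (faults so far: 3)
  step 6: ref 3 -> FAULT, evict 1, frames=[3,4] (faults so far: 4)
  step 7: ref 3 -> HIT, frames=[3,4] (faults so far: 4)
  step 8: ref 4 -> HIT, frames=[3,4] (faults so far: 4)
  step 9: ref 4 -> HIT, frames=[3,4] (faults so far: 4)
  step 10: ref 4 -> HIT, frames=[3,4] (faults so far: 4)
  step 11: ref 4 -> HIT, frames=[3,4] (faults so far: 4)
  step 12: ref 4 -> HIT, frames=[3,4] (faults so far: 4)
  step 13: ref 1 -> FAULT, evict 3, frames=[1,4] (faults so far: 5)
  step 14: ref 1 -> HIT, frames=[1,4] (faults so far: 5)
  step 15: ref 2 -> FAULT, evict 1, frames=[2,4] (faults so far: 6)
  Optimal total faults: 6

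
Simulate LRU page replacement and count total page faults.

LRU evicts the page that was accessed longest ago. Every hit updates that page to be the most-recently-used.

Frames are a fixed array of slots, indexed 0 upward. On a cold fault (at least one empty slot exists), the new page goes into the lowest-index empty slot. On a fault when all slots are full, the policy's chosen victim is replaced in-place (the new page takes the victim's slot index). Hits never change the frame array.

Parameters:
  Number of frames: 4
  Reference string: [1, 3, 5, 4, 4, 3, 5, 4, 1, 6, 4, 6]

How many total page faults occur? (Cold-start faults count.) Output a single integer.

Answer: 5

Derivation:
Step 0: ref 1 → FAULT, frames=[1,-,-,-]
Step 1: ref 3 → FAULT, frames=[1,3,-,-]
Step 2: ref 5 → FAULT, frames=[1,3,5,-]
Step 3: ref 4 → FAULT, frames=[1,3,5,4]
Step 4: ref 4 → HIT, frames=[1,3,5,4]
Step 5: ref 3 → HIT, frames=[1,3,5,4]
Step 6: ref 5 → HIT, frames=[1,3,5,4]
Step 7: ref 4 → HIT, frames=[1,3,5,4]
Step 8: ref 1 → HIT, frames=[1,3,5,4]
Step 9: ref 6 → FAULT (evict 3), frames=[1,6,5,4]
Step 10: ref 4 → HIT, frames=[1,6,5,4]
Step 11: ref 6 → HIT, frames=[1,6,5,4]
Total faults: 5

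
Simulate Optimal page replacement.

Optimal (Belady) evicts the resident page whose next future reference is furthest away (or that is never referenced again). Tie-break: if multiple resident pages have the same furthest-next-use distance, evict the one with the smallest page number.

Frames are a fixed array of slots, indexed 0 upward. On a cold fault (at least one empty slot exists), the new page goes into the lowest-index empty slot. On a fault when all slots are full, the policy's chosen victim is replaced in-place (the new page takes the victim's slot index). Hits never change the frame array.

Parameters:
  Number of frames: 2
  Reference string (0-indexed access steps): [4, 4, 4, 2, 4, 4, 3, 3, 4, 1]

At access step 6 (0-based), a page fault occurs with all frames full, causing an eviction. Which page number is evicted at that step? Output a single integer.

Answer: 2

Derivation:
Step 0: ref 4 -> FAULT, frames=[4,-]
Step 1: ref 4 -> HIT, frames=[4,-]
Step 2: ref 4 -> HIT, frames=[4,-]
Step 3: ref 2 -> FAULT, frames=[4,2]
Step 4: ref 4 -> HIT, frames=[4,2]
Step 5: ref 4 -> HIT, frames=[4,2]
Step 6: ref 3 -> FAULT, evict 2, frames=[4,3]
At step 6: evicted page 2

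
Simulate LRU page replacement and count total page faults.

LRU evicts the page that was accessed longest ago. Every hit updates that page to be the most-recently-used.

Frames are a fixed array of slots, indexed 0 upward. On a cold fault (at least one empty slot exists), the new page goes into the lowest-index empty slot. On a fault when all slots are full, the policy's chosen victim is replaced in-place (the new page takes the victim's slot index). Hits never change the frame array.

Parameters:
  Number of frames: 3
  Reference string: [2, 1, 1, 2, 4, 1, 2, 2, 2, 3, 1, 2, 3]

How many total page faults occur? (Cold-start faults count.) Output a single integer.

Step 0: ref 2 → FAULT, frames=[2,-,-]
Step 1: ref 1 → FAULT, frames=[2,1,-]
Step 2: ref 1 → HIT, frames=[2,1,-]
Step 3: ref 2 → HIT, frames=[2,1,-]
Step 4: ref 4 → FAULT, frames=[2,1,4]
Step 5: ref 1 → HIT, frames=[2,1,4]
Step 6: ref 2 → HIT, frames=[2,1,4]
Step 7: ref 2 → HIT, frames=[2,1,4]
Step 8: ref 2 → HIT, frames=[2,1,4]
Step 9: ref 3 → FAULT (evict 4), frames=[2,1,3]
Step 10: ref 1 → HIT, frames=[2,1,3]
Step 11: ref 2 → HIT, frames=[2,1,3]
Step 12: ref 3 → HIT, frames=[2,1,3]
Total faults: 4

Answer: 4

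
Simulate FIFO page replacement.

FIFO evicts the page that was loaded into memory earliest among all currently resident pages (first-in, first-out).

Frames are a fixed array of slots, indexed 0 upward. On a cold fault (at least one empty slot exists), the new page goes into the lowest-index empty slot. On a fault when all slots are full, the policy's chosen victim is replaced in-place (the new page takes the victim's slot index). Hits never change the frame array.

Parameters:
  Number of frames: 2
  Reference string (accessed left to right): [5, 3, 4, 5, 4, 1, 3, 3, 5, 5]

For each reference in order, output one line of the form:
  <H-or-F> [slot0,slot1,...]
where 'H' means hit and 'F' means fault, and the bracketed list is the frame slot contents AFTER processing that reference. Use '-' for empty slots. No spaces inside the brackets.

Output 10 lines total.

F [5,-]
F [5,3]
F [4,3]
F [4,5]
H [4,5]
F [1,5]
F [1,3]
H [1,3]
F [5,3]
H [5,3]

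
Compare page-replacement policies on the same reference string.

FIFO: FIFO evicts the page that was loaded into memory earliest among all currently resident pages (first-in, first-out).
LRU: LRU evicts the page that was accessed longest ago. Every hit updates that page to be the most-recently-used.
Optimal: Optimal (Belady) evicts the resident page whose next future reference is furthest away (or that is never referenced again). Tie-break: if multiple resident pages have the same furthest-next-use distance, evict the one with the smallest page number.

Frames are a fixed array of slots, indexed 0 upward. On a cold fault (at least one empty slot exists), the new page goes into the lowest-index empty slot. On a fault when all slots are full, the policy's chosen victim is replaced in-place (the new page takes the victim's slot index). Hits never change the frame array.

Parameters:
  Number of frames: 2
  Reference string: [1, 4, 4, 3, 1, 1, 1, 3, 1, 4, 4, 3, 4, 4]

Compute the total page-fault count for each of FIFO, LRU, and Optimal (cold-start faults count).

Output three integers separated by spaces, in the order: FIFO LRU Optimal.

Answer: 6 6 4

Derivation:
--- FIFO ---
  step 0: ref 1 -> FAULT, frames=[1,-] (faults so far: 1)
  step 1: ref 4 -> FAULT, frames=[1,4] (faults so far: 2)
  step 2: ref 4 -> HIT, frames=[1,4] (faults so far: 2)
  step 3: ref 3 -> FAULT, evict 1, frames=[3,4] (faults so far: 3)
  step 4: ref 1 -> FAULT, evict 4, frames=[3,1] (faults so far: 4)
  step 5: ref 1 -> HIT, frames=[3,1] (faults so far: 4)
  step 6: ref 1 -> HIT, frames=[3,1] (faults so far: 4)
  step 7: ref 3 -> HIT, frames=[3,1] (faults so far: 4)
  step 8: ref 1 -> HIT, frames=[3,1] (faults so far: 4)
  step 9: ref 4 -> FAULT, evict 3, frames=[4,1] (faults so far: 5)
  step 10: ref 4 -> HIT, frames=[4,1] (faults so far: 5)
  step 11: ref 3 -> FAULT, evict 1, frames=[4,3] (faults so far: 6)
  step 12: ref 4 -> HIT, frames=[4,3] (faults so far: 6)
  step 13: ref 4 -> HIT, frames=[4,3] (faults so far: 6)
  FIFO total faults: 6
--- LRU ---
  step 0: ref 1 -> FAULT, frames=[1,-] (faults so far: 1)
  step 1: ref 4 -> FAULT, frames=[1,4] (faults so far: 2)
  step 2: ref 4 -> HIT, frames=[1,4] (faults so far: 2)
  step 3: ref 3 -> FAULT, evict 1, frames=[3,4] (faults so far: 3)
  step 4: ref 1 -> FAULT, evict 4, frames=[3,1] (faults so far: 4)
  step 5: ref 1 -> HIT, frames=[3,1] (faults so far: 4)
  step 6: ref 1 -> HIT, frames=[3,1] (faults so far: 4)
  step 7: ref 3 -> HIT, frames=[3,1] (faults so far: 4)
  step 8: ref 1 -> HIT, frames=[3,1] (faults so far: 4)
  step 9: ref 4 -> FAULT, evict 3, frames=[4,1] (faults so far: 5)
  step 10: ref 4 -> HIT, frames=[4,1] (faults so far: 5)
  step 11: ref 3 -> FAULT, evict 1, frames=[4,3] (faults so far: 6)
  step 12: ref 4 -> HIT, frames=[4,3] (faults so far: 6)
  step 13: ref 4 -> HIT, frames=[4,3] (faults so far: 6)
  LRU total faults: 6
--- Optimal ---
  step 0: ref 1 -> FAULT, frames=[1,-] (faults so far: 1)
  step 1: ref 4 -> FAULT, frames=[1,4] (faults so far: 2)
  step 2: ref 4 -> HIT, frames=[1,4] (faults so far: 2)
  step 3: ref 3 -> FAULT, evict 4, frames=[1,3] (faults so far: 3)
  step 4: ref 1 -> HIT, frames=[1,3] (faults so far: 3)
  step 5: ref 1 -> HIT, frames=[1,3] (faults so far: 3)
  step 6: ref 1 -> HIT, frames=[1,3] (faults so far: 3)
  step 7: ref 3 -> HIT, frames=[1,3] (faults so far: 3)
  step 8: ref 1 -> HIT, frames=[1,3] (faults so far: 3)
  step 9: ref 4 -> FAULT, evict 1, frames=[4,3] (faults so far: 4)
  step 10: ref 4 -> HIT, frames=[4,3] (faults so far: 4)
  step 11: ref 3 -> HIT, frames=[4,3] (faults so far: 4)
  step 12: ref 4 -> HIT, frames=[4,3] (faults so far: 4)
  step 13: ref 4 -> HIT, frames=[4,3] (faults so far: 4)
  Optimal total faults: 4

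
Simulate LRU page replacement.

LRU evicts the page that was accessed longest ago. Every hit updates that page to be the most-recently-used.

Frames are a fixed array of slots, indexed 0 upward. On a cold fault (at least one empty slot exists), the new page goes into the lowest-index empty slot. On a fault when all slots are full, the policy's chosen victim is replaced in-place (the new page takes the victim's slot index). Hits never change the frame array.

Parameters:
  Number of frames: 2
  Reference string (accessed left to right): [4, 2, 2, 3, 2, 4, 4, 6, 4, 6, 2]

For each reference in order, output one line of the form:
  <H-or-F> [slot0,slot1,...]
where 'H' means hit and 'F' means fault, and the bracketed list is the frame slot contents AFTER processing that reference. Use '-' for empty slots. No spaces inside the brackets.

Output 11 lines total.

F [4,-]
F [4,2]
H [4,2]
F [3,2]
H [3,2]
F [4,2]
H [4,2]
F [4,6]
H [4,6]
H [4,6]
F [2,6]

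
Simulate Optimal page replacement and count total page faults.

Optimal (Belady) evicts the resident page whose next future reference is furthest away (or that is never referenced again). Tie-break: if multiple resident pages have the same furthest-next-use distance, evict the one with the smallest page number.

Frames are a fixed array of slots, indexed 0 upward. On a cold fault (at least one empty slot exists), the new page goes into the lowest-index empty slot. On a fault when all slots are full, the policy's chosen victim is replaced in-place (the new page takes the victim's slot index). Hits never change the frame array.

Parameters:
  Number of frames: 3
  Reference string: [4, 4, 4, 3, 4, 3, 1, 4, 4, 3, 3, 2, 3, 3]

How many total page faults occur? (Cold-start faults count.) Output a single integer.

Step 0: ref 4 → FAULT, frames=[4,-,-]
Step 1: ref 4 → HIT, frames=[4,-,-]
Step 2: ref 4 → HIT, frames=[4,-,-]
Step 3: ref 3 → FAULT, frames=[4,3,-]
Step 4: ref 4 → HIT, frames=[4,3,-]
Step 5: ref 3 → HIT, frames=[4,3,-]
Step 6: ref 1 → FAULT, frames=[4,3,1]
Step 7: ref 4 → HIT, frames=[4,3,1]
Step 8: ref 4 → HIT, frames=[4,3,1]
Step 9: ref 3 → HIT, frames=[4,3,1]
Step 10: ref 3 → HIT, frames=[4,3,1]
Step 11: ref 2 → FAULT (evict 1), frames=[4,3,2]
Step 12: ref 3 → HIT, frames=[4,3,2]
Step 13: ref 3 → HIT, frames=[4,3,2]
Total faults: 4

Answer: 4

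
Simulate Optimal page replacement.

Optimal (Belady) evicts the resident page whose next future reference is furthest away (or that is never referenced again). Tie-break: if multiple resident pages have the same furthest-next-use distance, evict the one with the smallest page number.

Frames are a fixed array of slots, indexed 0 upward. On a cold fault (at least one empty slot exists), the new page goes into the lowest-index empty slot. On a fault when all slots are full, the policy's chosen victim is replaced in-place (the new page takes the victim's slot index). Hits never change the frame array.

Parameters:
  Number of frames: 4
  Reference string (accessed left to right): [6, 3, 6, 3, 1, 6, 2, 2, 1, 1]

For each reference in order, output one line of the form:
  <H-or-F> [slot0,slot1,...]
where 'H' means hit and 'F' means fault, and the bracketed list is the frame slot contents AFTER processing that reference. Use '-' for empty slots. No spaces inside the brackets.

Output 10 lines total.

F [6,-,-,-]
F [6,3,-,-]
H [6,3,-,-]
H [6,3,-,-]
F [6,3,1,-]
H [6,3,1,-]
F [6,3,1,2]
H [6,3,1,2]
H [6,3,1,2]
H [6,3,1,2]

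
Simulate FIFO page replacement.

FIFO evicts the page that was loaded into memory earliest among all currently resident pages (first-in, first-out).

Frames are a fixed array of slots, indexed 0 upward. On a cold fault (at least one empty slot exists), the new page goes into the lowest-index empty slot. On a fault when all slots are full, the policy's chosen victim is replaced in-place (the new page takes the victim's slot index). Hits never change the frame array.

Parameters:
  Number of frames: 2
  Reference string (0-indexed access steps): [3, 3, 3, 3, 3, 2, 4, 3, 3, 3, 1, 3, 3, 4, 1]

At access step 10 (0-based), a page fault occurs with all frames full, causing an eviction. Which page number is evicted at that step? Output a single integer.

Answer: 4

Derivation:
Step 0: ref 3 -> FAULT, frames=[3,-]
Step 1: ref 3 -> HIT, frames=[3,-]
Step 2: ref 3 -> HIT, frames=[3,-]
Step 3: ref 3 -> HIT, frames=[3,-]
Step 4: ref 3 -> HIT, frames=[3,-]
Step 5: ref 2 -> FAULT, frames=[3,2]
Step 6: ref 4 -> FAULT, evict 3, frames=[4,2]
Step 7: ref 3 -> FAULT, evict 2, frames=[4,3]
Step 8: ref 3 -> HIT, frames=[4,3]
Step 9: ref 3 -> HIT, frames=[4,3]
Step 10: ref 1 -> FAULT, evict 4, frames=[1,3]
At step 10: evicted page 4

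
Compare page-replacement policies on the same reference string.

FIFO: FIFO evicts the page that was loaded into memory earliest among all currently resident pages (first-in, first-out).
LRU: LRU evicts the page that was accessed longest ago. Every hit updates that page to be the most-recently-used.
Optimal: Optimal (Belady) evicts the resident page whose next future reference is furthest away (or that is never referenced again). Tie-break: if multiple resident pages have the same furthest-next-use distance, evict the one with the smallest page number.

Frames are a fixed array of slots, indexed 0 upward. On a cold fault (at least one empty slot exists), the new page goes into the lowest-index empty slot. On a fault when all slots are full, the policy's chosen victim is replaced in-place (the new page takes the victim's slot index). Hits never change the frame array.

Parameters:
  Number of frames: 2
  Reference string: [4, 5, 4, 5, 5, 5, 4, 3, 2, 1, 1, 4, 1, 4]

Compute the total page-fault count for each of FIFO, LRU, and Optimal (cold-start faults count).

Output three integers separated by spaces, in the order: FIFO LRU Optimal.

--- FIFO ---
  step 0: ref 4 -> FAULT, frames=[4,-] (faults so far: 1)
  step 1: ref 5 -> FAULT, frames=[4,5] (faults so far: 2)
  step 2: ref 4 -> HIT, frames=[4,5] (faults so far: 2)
  step 3: ref 5 -> HIT, frames=[4,5] (faults so far: 2)
  step 4: ref 5 -> HIT, frames=[4,5] (faults so far: 2)
  step 5: ref 5 -> HIT, frames=[4,5] (faults so far: 2)
  step 6: ref 4 -> HIT, frames=[4,5] (faults so far: 2)
  step 7: ref 3 -> FAULT, evict 4, frames=[3,5] (faults so far: 3)
  step 8: ref 2 -> FAULT, evict 5, frames=[3,2] (faults so far: 4)
  step 9: ref 1 -> FAULT, evict 3, frames=[1,2] (faults so far: 5)
  step 10: ref 1 -> HIT, frames=[1,2] (faults so far: 5)
  step 11: ref 4 -> FAULT, evict 2, frames=[1,4] (faults so far: 6)
  step 12: ref 1 -> HIT, frames=[1,4] (faults so far: 6)
  step 13: ref 4 -> HIT, frames=[1,4] (faults so far: 6)
  FIFO total faults: 6
--- LRU ---
  step 0: ref 4 -> FAULT, frames=[4,-] (faults so far: 1)
  step 1: ref 5 -> FAULT, frames=[4,5] (faults so far: 2)
  step 2: ref 4 -> HIT, frames=[4,5] (faults so far: 2)
  step 3: ref 5 -> HIT, frames=[4,5] (faults so far: 2)
  step 4: ref 5 -> HIT, frames=[4,5] (faults so far: 2)
  step 5: ref 5 -> HIT, frames=[4,5] (faults so far: 2)
  step 6: ref 4 -> HIT, frames=[4,5] (faults so far: 2)
  step 7: ref 3 -> FAULT, evict 5, frames=[4,3] (faults so far: 3)
  step 8: ref 2 -> FAULT, evict 4, frames=[2,3] (faults so far: 4)
  step 9: ref 1 -> FAULT, evict 3, frames=[2,1] (faults so far: 5)
  step 10: ref 1 -> HIT, frames=[2,1] (faults so far: 5)
  step 11: ref 4 -> FAULT, evict 2, frames=[4,1] (faults so far: 6)
  step 12: ref 1 -> HIT, frames=[4,1] (faults so far: 6)
  step 13: ref 4 -> HIT, frames=[4,1] (faults so far: 6)
  LRU total faults: 6
--- Optimal ---
  step 0: ref 4 -> FAULT, frames=[4,-] (faults so far: 1)
  step 1: ref 5 -> FAULT, frames=[4,5] (faults so far: 2)
  step 2: ref 4 -> HIT, frames=[4,5] (faults so far: 2)
  step 3: ref 5 -> HIT, frames=[4,5] (faults so far: 2)
  step 4: ref 5 -> HIT, frames=[4,5] (faults so far: 2)
  step 5: ref 5 -> HIT, frames=[4,5] (faults so far: 2)
  step 6: ref 4 -> HIT, frames=[4,5] (faults so far: 2)
  step 7: ref 3 -> FAULT, evict 5, frames=[4,3] (faults so far: 3)
  step 8: ref 2 -> FAULT, evict 3, frames=[4,2] (faults so far: 4)
  step 9: ref 1 -> FAULT, evict 2, frames=[4,1] (faults so far: 5)
  step 10: ref 1 -> HIT, frames=[4,1] (faults so far: 5)
  step 11: ref 4 -> HIT, frames=[4,1] (faults so far: 5)
  step 12: ref 1 -> HIT, frames=[4,1] (faults so far: 5)
  step 13: ref 4 -> HIT, frames=[4,1] (faults so far: 5)
  Optimal total faults: 5

Answer: 6 6 5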